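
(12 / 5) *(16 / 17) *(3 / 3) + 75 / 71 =20007 / 6035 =3.32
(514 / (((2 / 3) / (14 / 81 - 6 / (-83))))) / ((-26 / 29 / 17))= -104401624 / 29133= -3583.62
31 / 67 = 0.46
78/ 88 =39/ 44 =0.89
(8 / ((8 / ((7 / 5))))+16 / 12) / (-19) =-41 / 285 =-0.14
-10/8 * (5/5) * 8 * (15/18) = -25/3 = -8.33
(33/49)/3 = 11/49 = 0.22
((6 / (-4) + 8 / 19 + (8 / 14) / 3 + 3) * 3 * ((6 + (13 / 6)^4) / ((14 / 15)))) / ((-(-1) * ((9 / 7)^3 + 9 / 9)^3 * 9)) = 252118815774175 / 364019127681024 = 0.69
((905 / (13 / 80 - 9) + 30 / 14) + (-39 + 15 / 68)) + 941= 38554977 / 48076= 801.96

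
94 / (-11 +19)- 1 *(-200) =847 / 4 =211.75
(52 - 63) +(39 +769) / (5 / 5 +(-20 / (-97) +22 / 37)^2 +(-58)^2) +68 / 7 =-317318542193 / 303467913287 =-1.05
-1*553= -553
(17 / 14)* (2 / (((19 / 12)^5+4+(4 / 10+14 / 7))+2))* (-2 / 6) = -7050240 / 159820073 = -0.04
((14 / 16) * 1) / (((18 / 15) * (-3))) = -35 / 144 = -0.24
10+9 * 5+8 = 63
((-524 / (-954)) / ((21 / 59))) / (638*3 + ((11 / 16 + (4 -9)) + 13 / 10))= 1236640 / 1531388943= 0.00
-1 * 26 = -26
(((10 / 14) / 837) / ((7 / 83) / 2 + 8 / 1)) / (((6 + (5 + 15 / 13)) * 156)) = 83 / 1483006644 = 0.00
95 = 95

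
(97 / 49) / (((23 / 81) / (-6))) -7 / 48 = -41.98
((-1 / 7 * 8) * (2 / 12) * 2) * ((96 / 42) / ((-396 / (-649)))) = -1888 / 1323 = -1.43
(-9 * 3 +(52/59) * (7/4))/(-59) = 1502/3481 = 0.43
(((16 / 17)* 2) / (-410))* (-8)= 128 / 3485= 0.04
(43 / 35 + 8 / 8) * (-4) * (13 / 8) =-507 / 35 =-14.49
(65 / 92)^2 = 4225 / 8464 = 0.50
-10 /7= -1.43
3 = 3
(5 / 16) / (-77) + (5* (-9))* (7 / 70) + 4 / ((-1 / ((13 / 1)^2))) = -838381 / 1232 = -680.50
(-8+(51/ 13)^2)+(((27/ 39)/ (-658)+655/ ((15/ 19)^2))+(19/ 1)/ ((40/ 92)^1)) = 551451014/ 500409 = 1102.00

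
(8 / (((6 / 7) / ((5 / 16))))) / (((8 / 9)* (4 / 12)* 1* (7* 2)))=45 / 64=0.70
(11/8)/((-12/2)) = -0.23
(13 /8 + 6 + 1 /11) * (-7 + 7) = 0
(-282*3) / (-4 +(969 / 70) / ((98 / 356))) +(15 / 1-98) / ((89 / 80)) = -656219050 / 7064909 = -92.88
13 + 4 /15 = 199 /15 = 13.27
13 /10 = 1.30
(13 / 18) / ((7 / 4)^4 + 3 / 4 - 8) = 1664 / 4905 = 0.34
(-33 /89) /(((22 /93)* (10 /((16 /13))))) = -1116 /5785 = -0.19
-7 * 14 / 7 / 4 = -7 / 2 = -3.50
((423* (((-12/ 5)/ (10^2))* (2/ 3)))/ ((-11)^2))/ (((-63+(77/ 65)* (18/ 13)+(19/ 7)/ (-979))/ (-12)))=-267218406/ 24429436075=-0.01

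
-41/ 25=-1.64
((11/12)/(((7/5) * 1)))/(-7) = -55/588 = -0.09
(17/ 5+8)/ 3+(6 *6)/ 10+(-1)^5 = 32/ 5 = 6.40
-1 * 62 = -62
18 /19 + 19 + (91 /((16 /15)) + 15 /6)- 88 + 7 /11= 68205 /3344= 20.40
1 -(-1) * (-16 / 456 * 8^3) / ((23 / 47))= -46817 / 1311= -35.71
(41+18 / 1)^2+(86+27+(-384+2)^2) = 149518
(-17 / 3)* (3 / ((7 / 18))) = -306 / 7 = -43.71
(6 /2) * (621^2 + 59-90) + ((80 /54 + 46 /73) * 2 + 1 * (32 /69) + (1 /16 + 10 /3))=839087052949 /725328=1156838.08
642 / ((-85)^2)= 642 / 7225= 0.09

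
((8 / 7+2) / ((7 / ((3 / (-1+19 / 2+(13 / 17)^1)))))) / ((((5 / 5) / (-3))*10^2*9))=-187 / 385875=-0.00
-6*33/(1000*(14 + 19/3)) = -297/30500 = -0.01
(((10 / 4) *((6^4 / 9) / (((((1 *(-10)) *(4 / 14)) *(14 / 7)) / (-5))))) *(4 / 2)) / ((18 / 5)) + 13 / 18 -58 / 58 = 3145 / 18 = 174.72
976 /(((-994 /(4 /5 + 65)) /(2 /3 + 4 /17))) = -1055056 /18105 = -58.27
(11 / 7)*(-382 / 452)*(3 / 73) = -6303 / 115486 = -0.05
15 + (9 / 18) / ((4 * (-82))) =9839 / 656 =15.00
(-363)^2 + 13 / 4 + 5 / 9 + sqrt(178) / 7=sqrt(178) / 7 + 4743821 / 36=131774.71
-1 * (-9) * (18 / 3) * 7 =378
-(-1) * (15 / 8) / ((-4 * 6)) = -5 / 64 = -0.08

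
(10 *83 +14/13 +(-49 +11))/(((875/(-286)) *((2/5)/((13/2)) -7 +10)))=-589732/6965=-84.67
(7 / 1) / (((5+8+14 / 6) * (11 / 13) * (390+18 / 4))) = 0.00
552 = 552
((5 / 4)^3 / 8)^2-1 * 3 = -770807 / 262144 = -2.94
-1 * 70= -70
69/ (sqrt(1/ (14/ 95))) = 69 *sqrt(1330)/ 95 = 26.49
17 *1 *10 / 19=170 / 19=8.95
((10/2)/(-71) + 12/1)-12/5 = 3383/355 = 9.53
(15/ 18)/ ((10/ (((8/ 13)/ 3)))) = 2/ 117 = 0.02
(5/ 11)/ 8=5/ 88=0.06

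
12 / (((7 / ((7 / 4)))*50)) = 0.06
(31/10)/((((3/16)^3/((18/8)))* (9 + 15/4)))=63488/765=82.99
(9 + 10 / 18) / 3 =86 / 27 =3.19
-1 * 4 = -4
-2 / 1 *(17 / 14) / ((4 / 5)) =-85 / 28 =-3.04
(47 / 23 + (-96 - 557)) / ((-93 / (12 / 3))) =59888 / 2139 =28.00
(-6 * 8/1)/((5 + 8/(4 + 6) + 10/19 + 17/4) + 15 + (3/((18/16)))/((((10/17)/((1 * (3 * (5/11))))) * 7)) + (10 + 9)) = -468160/443381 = -1.06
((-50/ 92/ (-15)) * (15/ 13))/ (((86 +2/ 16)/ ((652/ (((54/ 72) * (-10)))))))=-26080/ 618033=-0.04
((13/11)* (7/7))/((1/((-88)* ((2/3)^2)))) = -416/9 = -46.22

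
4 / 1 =4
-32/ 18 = -16/ 9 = -1.78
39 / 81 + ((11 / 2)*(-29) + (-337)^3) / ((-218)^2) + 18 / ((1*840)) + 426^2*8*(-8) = -1043287628320103 / 89820360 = -11615268.84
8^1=8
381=381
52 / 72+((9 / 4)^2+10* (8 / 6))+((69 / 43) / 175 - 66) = -50791339 / 1083600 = -46.87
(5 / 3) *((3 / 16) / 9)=5 / 144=0.03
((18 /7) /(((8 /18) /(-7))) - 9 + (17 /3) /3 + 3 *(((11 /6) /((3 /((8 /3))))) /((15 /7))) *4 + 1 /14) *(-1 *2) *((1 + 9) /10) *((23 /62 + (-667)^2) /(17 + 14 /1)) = 32299858111 /29295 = 1102572.39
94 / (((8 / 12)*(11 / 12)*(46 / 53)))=44838 / 253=177.23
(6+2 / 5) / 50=16 / 125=0.13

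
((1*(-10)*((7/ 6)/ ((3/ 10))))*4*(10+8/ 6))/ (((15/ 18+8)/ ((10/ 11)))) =-952000/ 5247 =-181.44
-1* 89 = -89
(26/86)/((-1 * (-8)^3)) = 13/22016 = 0.00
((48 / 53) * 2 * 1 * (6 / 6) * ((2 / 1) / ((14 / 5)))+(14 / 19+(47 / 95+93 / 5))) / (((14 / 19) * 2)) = 186141 / 12985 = 14.34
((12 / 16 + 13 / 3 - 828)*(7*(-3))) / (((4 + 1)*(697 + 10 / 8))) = 1975 / 399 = 4.95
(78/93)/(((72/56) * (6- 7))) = -182/279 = -0.65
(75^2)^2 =31640625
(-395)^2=156025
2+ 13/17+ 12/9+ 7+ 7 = 923/51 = 18.10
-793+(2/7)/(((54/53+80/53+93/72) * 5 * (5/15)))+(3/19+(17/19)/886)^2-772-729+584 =-1709.93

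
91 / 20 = 4.55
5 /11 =0.45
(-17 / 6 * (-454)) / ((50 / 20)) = 7718 / 15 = 514.53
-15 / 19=-0.79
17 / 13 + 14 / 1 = 199 / 13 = 15.31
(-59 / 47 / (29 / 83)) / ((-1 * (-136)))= -4897 / 185368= -0.03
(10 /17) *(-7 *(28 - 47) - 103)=300 /17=17.65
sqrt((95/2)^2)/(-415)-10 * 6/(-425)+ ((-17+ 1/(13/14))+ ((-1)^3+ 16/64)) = -6106883/366860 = -16.65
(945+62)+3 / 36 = 12085 / 12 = 1007.08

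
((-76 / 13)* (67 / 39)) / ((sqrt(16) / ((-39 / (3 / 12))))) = 5092 / 13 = 391.69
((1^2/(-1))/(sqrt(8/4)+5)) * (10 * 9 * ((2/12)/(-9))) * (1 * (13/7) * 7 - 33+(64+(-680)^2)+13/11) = 127172425/759 - 25434485 * sqrt(2)/759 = 120161.57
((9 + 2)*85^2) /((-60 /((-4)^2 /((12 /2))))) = -31790 /9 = -3532.22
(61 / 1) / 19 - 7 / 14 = 2.71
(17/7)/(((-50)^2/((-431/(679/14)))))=-0.01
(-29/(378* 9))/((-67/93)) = 899/75978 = 0.01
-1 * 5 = -5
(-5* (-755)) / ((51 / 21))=26425 / 17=1554.41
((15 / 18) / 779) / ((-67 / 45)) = -75 / 104386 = -0.00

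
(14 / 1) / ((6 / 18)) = 42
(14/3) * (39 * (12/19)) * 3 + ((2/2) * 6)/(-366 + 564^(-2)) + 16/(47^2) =1684990164358424/4886395399085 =344.83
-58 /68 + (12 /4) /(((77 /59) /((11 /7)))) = 2.76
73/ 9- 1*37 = -260/ 9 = -28.89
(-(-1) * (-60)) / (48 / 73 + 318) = -730 / 3877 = -0.19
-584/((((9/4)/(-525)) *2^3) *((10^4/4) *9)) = 511/675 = 0.76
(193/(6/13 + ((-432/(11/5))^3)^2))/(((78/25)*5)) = 1709556365/7921676620136511776196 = 0.00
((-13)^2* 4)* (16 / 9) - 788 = 3724 / 9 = 413.78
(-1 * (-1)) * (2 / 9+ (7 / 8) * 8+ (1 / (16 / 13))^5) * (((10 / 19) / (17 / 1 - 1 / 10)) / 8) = 137498225 / 4661968896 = 0.03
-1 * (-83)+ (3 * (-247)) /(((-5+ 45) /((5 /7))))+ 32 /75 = 294817 /4200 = 70.19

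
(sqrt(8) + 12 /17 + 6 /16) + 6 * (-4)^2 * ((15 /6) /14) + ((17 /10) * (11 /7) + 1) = 2 * sqrt(2) + 104221 /4760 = 24.72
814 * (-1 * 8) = -6512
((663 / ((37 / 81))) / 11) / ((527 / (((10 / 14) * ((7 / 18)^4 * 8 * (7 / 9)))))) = 156065 / 6131862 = 0.03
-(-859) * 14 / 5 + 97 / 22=265057 / 110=2409.61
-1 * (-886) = 886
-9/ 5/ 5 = -9/ 25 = -0.36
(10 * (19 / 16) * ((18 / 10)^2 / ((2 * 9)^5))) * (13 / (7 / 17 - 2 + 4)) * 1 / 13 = 0.00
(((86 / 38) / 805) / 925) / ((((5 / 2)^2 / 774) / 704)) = 93722112 / 353696875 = 0.26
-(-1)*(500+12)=512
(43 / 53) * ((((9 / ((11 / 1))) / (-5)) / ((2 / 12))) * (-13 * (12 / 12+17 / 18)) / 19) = 1.06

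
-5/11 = -0.45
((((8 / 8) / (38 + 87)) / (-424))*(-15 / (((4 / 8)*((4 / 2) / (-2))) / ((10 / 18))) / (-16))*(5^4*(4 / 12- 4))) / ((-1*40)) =275 / 244224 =0.00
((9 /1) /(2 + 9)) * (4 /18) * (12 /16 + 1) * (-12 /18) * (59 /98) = -59 /462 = -0.13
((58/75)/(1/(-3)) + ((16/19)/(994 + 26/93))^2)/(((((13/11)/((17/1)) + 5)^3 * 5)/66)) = -402425522214316504453/1712079498875443758000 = -0.24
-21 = -21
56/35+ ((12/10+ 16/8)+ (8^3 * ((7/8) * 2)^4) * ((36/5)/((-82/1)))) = -85452/205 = -416.84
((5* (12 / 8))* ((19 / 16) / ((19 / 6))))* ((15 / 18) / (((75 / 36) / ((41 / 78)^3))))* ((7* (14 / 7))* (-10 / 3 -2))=-482447 / 39546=-12.20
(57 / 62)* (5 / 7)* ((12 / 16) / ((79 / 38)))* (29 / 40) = 94221 / 548576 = 0.17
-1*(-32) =32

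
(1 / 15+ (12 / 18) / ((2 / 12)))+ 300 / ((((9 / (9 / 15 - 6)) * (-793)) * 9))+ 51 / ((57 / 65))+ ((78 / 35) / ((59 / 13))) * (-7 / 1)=784223144 / 13334295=58.81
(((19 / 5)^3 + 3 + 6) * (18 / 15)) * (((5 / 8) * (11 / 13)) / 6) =10978 / 1625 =6.76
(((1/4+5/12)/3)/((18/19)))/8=19/648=0.03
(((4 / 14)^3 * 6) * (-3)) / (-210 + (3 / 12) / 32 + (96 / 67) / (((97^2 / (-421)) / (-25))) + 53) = 11619588096 / 4300745660155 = 0.00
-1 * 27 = -27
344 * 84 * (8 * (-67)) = -15488256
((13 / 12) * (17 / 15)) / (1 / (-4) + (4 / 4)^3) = 221 / 135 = 1.64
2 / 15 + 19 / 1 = 287 / 15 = 19.13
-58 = -58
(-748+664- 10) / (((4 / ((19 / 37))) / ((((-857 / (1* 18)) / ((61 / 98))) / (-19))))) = -1973671 / 40626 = -48.58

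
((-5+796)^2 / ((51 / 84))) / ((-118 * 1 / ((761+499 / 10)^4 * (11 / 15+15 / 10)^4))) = -277131236327800457436236151 / 2950000000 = -93942791975525578.79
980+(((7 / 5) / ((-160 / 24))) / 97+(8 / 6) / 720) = 980.00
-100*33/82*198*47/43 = -15354900/1763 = -8709.53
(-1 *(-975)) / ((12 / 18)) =2925 / 2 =1462.50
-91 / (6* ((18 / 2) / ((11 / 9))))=-1001 / 486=-2.06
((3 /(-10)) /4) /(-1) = 3 /40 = 0.08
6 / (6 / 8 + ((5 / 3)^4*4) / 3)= 5832 / 10729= 0.54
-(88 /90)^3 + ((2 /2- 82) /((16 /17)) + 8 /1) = -115178069 /1458000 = -79.00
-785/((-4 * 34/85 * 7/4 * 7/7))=3925/14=280.36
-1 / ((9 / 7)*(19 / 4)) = -28 / 171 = -0.16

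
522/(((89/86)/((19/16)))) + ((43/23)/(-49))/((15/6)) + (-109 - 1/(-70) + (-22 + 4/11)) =10334765687/22066660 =468.34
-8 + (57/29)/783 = -60533/7569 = -8.00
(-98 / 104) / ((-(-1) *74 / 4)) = -0.05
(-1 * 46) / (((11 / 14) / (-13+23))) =-6440 / 11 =-585.45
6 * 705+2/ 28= 59221/ 14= 4230.07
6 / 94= 3 / 47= 0.06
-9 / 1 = -9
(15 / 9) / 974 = 5 / 2922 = 0.00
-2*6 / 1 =-12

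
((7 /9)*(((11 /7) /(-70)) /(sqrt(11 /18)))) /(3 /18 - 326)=sqrt(22) /68425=0.00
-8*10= -80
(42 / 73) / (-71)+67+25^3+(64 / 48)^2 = 732067274 / 46647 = 15693.77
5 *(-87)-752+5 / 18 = -21361 / 18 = -1186.72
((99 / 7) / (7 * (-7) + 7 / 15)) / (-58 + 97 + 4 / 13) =-1485 / 200312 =-0.01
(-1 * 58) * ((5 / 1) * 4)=-1160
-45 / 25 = -9 / 5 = -1.80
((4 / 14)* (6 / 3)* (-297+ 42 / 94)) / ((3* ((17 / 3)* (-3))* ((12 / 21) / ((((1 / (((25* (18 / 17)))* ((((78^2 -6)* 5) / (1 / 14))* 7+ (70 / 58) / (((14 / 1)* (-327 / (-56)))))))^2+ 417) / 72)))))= 3538556022203934358330072499 / 105072748092708580800000000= 33.68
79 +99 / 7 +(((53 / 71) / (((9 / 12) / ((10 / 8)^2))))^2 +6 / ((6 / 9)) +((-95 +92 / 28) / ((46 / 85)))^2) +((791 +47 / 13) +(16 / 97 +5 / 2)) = 702861017384841277 / 23727174713424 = 29622.62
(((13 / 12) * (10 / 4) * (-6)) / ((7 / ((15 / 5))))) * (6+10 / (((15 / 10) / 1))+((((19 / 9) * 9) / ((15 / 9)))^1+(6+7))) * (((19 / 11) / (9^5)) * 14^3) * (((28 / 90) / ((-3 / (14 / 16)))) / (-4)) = -82433533 / 175375530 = -0.47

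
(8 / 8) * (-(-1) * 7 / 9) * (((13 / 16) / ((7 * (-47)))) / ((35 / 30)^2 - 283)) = 13 / 1906132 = 0.00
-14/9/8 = -7/36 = -0.19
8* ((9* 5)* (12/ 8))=540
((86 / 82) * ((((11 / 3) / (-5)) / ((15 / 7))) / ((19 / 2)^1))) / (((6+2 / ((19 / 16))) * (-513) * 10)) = 3311 / 3454670250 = 0.00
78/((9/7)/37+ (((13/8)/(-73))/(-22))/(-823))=213614008608/95161769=2244.75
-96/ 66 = -1.45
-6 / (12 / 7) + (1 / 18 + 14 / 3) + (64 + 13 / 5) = 3052 / 45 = 67.82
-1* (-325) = 325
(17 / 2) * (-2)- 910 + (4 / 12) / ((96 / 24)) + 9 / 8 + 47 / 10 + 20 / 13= -1434503 / 1560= -919.55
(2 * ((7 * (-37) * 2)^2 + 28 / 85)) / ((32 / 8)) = 11403784 / 85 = 134162.16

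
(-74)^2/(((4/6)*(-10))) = -4107/5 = -821.40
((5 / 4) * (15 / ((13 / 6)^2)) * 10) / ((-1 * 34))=-3375 / 2873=-1.17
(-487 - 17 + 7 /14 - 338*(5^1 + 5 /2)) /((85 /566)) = -1719791 /85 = -20232.84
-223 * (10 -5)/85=-223/17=-13.12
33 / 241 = 0.14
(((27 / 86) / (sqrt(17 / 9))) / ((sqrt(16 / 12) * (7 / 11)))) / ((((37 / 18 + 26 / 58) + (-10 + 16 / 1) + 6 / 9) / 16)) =1860408 * sqrt(51) / 24495079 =0.54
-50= -50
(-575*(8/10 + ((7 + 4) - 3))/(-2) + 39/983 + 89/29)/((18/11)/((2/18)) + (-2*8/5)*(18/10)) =9929057600/35149131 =282.48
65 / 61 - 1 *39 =-2314 / 61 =-37.93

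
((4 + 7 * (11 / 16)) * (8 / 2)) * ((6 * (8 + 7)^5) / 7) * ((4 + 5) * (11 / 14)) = 31800346875 / 196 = 162246667.73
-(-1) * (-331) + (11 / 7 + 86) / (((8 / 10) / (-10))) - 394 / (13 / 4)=-1546.87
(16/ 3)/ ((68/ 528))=41.41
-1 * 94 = -94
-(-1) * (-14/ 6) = -7/ 3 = -2.33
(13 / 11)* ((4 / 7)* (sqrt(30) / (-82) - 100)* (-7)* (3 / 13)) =6* sqrt(30) / 451 + 1200 / 11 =109.16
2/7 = 0.29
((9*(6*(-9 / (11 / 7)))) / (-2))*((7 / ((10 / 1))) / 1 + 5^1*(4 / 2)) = 182007 / 110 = 1654.61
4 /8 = 1 /2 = 0.50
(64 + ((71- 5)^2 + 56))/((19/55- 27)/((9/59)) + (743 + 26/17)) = 37665540/4794817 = 7.86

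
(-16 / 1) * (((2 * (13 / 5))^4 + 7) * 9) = -106295.27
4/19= 0.21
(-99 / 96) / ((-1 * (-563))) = -33 / 18016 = -0.00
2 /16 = 1 /8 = 0.12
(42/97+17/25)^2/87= 7284601/511614375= 0.01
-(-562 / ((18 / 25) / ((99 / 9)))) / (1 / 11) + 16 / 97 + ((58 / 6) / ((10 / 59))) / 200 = 164905635901 / 1746000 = 94447.67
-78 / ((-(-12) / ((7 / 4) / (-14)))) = 13 / 16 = 0.81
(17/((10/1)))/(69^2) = 17/47610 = 0.00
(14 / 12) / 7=1 / 6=0.17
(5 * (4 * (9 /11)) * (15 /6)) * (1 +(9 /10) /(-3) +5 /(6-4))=1440 /11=130.91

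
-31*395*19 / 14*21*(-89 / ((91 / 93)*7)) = 5777056305 / 1274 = 4534581.09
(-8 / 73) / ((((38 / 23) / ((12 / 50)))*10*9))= -92 / 520125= -0.00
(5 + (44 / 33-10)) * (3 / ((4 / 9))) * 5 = -495 / 4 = -123.75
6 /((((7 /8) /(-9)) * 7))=-432 /49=-8.82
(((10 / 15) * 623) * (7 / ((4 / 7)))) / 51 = 30527 / 306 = 99.76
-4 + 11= 7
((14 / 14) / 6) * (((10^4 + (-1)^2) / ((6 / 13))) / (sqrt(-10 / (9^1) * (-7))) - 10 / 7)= -5 / 21 + 130013 * sqrt(70) / 840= 1294.72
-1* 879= -879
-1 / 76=-0.01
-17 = -17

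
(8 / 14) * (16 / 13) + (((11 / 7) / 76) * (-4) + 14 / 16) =20687 / 13832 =1.50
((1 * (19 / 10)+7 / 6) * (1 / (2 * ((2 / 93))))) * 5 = 713 / 2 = 356.50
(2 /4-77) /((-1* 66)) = 51 /44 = 1.16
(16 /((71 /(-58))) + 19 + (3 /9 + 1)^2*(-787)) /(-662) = 2.10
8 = 8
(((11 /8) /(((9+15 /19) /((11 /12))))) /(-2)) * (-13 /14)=29887 /499968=0.06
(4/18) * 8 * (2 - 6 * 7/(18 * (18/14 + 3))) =1048/405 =2.59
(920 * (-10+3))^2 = 41473600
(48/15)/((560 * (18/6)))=1/525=0.00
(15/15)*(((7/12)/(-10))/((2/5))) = -7/48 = -0.15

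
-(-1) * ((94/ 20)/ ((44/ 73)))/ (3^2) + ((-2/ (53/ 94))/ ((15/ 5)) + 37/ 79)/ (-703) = 10110853771/ 11656105560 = 0.87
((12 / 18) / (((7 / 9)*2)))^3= 27 / 343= 0.08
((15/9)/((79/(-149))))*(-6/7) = 1490/553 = 2.69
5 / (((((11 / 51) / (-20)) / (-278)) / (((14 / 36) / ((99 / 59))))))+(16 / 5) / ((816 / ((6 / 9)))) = 8295312226 / 277695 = 29872.03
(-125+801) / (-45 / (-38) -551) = -25688 / 20893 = -1.23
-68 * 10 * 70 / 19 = -47600 / 19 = -2505.26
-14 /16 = -7 /8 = -0.88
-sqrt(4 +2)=-sqrt(6)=-2.45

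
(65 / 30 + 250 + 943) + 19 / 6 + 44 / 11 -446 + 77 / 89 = 202172 / 267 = 757.20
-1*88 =-88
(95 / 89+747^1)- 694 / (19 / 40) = -1205658 / 1691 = -712.99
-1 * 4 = -4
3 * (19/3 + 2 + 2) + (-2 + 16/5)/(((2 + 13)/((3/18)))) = 2326/75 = 31.01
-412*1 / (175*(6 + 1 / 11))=-4532 / 11725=-0.39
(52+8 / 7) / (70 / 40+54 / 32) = 5952 / 385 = 15.46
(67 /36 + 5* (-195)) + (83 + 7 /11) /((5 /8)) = -839.32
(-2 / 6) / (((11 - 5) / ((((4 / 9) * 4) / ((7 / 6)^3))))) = -64 / 1029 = -0.06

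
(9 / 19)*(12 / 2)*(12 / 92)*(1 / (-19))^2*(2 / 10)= 162 / 788785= 0.00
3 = 3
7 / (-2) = -7 / 2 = -3.50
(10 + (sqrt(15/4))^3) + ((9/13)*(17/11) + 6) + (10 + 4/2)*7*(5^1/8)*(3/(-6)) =-5251/572 + 15*sqrt(15)/8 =-1.92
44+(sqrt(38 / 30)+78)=sqrt(285) / 15+122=123.13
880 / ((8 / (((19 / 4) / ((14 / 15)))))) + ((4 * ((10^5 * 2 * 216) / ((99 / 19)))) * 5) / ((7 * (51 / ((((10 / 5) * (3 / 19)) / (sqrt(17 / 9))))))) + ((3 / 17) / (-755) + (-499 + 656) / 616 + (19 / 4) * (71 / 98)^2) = 3051242374057 / 5423762960 + 576000000 * sqrt(17) / 22253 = 107285.66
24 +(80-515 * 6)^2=9060124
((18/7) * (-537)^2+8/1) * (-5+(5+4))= 20762792/7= 2966113.14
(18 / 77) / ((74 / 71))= 639 / 2849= 0.22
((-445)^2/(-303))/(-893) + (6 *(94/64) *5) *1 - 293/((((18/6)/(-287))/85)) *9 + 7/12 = 92833491903119/4329264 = 21443250.38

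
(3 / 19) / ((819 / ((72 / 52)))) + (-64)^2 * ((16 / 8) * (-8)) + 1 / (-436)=-642250984853 / 9799972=-65536.00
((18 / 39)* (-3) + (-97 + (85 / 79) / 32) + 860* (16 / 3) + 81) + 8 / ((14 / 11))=3157823845 / 690144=4575.60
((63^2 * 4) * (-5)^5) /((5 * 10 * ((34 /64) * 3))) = -10584000 /17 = -622588.24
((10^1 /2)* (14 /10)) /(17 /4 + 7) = 28 /45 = 0.62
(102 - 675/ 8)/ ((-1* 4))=-141/ 32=-4.41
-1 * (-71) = 71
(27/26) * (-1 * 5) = -135/26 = -5.19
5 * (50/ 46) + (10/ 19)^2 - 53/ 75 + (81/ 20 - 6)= 3.06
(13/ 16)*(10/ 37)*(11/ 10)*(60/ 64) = 2145/ 9472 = 0.23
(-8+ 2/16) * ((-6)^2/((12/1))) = -189/8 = -23.62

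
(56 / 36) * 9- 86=-72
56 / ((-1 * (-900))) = 14 / 225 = 0.06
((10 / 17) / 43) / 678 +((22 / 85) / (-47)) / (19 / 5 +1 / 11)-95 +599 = 628098917672 / 1246231461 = 504.00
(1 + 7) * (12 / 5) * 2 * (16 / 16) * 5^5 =120000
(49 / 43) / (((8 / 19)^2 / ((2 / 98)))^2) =130321 / 8630272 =0.02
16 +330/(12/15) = 857/2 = 428.50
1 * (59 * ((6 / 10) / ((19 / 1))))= 177 / 95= 1.86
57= 57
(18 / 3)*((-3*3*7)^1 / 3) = -126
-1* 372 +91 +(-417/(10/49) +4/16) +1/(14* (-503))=-163659611/70420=-2324.05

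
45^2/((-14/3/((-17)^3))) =29846475/14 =2131891.07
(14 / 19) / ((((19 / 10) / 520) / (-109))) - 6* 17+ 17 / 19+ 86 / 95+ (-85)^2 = -26815736 / 1805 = -14856.36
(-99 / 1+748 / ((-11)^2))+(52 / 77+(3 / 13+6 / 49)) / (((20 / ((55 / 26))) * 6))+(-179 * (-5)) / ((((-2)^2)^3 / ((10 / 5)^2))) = -40294159 / 1093092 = -36.86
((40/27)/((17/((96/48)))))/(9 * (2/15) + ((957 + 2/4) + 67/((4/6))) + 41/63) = 2800/17026503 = 0.00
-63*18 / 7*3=-486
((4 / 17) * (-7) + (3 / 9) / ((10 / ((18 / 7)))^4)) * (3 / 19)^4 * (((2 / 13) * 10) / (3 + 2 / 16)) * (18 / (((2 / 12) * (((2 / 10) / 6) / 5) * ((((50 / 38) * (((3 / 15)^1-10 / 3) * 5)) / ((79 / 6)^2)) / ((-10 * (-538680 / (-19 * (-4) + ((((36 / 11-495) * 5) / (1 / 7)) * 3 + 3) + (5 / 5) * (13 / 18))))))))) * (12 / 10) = -8602.11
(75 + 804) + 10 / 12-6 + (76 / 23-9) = 119803 / 138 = 868.14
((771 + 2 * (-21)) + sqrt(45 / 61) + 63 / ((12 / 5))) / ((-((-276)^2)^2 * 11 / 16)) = -1007 / 5319217728 - sqrt(305) / 81118070352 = -0.00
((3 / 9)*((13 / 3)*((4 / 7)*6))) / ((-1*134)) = -52 / 1407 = -0.04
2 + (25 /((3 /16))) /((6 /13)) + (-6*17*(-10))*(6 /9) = 8738 /9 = 970.89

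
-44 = -44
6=6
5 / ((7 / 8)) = 40 / 7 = 5.71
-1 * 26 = -26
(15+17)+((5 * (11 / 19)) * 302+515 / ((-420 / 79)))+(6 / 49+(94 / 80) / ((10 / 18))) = 453347989 / 558600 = 811.58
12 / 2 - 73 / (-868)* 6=2823 / 434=6.50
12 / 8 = 3 / 2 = 1.50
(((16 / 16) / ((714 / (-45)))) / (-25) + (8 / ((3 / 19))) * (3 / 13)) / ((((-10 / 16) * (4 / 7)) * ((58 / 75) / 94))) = -25509579 / 6409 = -3980.27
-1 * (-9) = 9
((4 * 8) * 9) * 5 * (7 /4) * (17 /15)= 2856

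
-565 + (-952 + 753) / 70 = -39749 / 70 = -567.84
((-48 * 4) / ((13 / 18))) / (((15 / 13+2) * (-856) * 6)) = 72 / 4387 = 0.02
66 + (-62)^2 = 3910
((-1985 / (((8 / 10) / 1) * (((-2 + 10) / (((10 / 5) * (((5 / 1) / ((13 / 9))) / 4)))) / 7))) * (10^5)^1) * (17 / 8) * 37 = -29544619516.23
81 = 81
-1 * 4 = -4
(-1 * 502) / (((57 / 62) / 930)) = -9648440 / 19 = -507812.63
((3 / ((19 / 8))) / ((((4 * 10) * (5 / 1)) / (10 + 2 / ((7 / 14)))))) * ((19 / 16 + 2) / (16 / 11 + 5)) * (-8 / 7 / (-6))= 561 / 67450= 0.01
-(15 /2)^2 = -225 /4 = -56.25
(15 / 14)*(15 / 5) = 45 / 14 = 3.21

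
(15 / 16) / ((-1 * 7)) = -15 / 112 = -0.13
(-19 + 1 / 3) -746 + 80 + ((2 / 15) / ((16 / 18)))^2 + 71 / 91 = -74677943 / 109200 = -683.86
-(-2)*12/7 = 24/7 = 3.43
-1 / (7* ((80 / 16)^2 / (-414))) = 414 / 175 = 2.37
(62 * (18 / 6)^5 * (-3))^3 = -92333150302392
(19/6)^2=10.03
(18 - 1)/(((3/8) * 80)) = 17/30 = 0.57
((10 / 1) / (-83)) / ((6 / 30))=-50 / 83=-0.60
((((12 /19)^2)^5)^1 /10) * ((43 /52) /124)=83201458176 /12354098509469015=0.00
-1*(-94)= 94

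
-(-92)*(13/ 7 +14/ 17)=29348/ 119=246.62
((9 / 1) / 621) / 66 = 1 / 4554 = 0.00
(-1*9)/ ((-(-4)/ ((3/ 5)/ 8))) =-27/ 160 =-0.17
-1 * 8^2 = -64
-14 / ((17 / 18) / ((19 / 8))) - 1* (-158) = 4175 / 34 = 122.79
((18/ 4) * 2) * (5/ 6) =15/ 2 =7.50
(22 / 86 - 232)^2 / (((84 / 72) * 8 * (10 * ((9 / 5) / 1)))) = 99301225 / 310632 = 319.67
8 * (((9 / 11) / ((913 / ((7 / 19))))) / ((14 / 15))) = 540 / 190817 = 0.00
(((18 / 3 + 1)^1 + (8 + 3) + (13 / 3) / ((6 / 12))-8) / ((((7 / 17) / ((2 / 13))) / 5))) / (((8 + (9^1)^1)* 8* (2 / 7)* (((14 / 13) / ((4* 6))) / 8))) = 160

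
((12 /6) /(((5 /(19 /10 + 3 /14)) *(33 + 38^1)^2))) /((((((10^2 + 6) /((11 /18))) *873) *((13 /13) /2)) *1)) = 814 /367356195675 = 0.00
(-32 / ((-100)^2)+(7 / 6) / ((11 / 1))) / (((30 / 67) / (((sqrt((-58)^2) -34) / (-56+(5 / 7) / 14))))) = -55719076 / 565434375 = -0.10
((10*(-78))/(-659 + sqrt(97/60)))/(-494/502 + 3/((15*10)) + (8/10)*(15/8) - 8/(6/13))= -580585590000/8239435084993 - 29367000*sqrt(1455)/8239435084993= -0.07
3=3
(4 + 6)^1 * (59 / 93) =590 / 93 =6.34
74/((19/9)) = 666/19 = 35.05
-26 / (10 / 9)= -117 / 5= -23.40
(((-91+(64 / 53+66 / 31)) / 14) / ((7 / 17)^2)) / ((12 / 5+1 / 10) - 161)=41624959 / 178645033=0.23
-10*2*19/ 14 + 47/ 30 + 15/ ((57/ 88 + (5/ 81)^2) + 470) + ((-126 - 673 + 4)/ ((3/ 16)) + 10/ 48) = -324536441590911/ 76086958360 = -4265.34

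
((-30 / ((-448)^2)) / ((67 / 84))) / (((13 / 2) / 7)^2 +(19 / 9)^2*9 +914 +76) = -2835 / 15596630912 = -0.00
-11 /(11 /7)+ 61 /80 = -499 /80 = -6.24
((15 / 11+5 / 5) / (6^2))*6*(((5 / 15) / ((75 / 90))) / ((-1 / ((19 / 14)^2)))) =-4693 / 16170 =-0.29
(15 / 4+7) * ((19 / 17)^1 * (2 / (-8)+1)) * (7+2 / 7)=7353 / 112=65.65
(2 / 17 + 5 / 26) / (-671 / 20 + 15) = -1370 / 81991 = -0.02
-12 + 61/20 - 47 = -1119/20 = -55.95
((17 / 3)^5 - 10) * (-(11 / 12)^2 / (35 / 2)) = -171508667 / 612360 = -280.08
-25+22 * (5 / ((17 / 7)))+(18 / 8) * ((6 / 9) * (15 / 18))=1465 / 68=21.54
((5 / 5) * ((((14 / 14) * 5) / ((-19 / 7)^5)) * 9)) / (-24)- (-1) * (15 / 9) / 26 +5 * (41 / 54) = 26929402015 / 6952885992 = 3.87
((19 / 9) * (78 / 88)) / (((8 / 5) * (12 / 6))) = 1235 / 2112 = 0.58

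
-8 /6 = -1.33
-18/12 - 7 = -17/2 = -8.50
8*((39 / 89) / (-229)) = -312 / 20381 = -0.02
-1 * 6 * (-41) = 246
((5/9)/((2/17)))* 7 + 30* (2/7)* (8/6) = 5605/126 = 44.48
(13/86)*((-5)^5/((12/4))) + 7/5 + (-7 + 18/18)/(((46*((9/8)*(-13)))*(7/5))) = -421343467/2699970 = -156.05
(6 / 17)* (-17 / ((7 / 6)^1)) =-5.14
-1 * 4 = -4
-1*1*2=-2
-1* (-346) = 346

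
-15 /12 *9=-45 /4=-11.25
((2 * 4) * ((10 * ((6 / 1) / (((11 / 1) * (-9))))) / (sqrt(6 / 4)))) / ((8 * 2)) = -10 * sqrt(6) / 99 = -0.25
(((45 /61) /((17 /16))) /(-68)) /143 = -180 /2520947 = -0.00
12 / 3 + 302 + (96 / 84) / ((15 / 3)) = 10718 / 35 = 306.23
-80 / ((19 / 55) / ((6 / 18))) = -4400 / 57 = -77.19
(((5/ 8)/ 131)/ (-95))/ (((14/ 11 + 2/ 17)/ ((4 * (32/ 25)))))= -748/ 4044625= -0.00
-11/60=-0.18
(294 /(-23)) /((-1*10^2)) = 147 /1150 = 0.13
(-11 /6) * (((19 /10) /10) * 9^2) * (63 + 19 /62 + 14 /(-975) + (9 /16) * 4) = -14905117359 /8060000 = -1849.27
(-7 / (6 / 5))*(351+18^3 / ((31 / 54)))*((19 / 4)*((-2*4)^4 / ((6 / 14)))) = -86280015360 / 31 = -2783226301.94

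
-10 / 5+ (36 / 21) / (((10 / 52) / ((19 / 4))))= 1412 / 35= 40.34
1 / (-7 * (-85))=1 / 595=0.00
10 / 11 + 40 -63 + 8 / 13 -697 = -102742 / 143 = -718.48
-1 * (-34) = 34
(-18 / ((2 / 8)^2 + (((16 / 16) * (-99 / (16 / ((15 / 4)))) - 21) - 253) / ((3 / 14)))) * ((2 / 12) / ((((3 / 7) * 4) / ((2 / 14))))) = 24 / 133141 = 0.00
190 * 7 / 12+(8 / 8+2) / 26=4327 / 39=110.95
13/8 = 1.62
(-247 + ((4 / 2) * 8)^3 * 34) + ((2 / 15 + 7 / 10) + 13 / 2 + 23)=417142 / 3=139047.33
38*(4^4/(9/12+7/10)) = 6708.97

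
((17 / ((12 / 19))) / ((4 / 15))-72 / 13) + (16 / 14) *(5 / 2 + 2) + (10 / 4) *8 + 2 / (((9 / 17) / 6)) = 625535 / 4368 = 143.21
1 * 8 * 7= 56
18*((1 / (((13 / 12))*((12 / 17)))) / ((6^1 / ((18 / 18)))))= 51 / 13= 3.92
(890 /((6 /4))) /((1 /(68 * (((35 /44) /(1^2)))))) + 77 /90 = 31773847 /990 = 32094.79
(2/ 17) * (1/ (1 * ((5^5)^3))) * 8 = 16/ 518798828125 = 0.00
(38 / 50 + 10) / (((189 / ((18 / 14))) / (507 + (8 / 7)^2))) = 6699983 / 180075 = 37.21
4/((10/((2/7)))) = 4/35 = 0.11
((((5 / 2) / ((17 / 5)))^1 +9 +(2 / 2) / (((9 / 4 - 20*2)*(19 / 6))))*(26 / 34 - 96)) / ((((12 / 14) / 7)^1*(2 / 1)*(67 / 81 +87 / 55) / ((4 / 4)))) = -111777549958305 / 71186729696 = -1570.20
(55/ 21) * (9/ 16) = 165/ 112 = 1.47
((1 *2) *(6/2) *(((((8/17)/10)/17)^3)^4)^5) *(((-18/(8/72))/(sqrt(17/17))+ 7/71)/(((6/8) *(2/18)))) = -220024451686285554610021375074084876976128/55508458887408108671305849084637359745417613180773163363124513258856800489879138049234901740030941911084016654023238848699048960780842027144253277305512017658628565186518244445323944091796875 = -0.00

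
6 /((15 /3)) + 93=471 /5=94.20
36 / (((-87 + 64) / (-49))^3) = 4235364 / 12167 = 348.10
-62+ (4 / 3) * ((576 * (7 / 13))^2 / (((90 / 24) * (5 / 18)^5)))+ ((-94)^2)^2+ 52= 260777611089318 / 2640625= 98756018.40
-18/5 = -3.60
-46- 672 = -718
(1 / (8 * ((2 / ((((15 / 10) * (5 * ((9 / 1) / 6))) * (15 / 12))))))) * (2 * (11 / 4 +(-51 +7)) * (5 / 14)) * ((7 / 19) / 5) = -37125 / 19456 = -1.91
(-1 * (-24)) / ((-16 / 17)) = -51 / 2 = -25.50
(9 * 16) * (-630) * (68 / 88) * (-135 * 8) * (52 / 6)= 7217683200 / 11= 656153018.18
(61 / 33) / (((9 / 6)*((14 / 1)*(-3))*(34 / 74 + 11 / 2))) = -4514 / 916839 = -0.00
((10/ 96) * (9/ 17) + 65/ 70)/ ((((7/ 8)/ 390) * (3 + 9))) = 121745/ 3332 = 36.54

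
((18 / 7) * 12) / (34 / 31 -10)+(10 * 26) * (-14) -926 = -735684 / 161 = -4569.47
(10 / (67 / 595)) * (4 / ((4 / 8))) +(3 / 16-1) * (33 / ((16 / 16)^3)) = 732857 / 1072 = 683.64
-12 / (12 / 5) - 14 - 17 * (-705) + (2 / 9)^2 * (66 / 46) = 7430930 / 621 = 11966.07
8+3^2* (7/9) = 15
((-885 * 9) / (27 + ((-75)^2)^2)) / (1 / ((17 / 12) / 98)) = -5015 / 1378126176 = -0.00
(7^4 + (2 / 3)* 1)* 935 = 6736675 / 3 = 2245558.33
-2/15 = -0.13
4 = 4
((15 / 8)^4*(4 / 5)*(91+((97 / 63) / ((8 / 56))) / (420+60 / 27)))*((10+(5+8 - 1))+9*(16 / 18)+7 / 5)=4398772149 / 155648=28261.03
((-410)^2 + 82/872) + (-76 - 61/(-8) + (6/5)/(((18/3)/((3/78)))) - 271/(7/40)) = 66053856697/396760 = 166483.16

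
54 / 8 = 27 / 4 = 6.75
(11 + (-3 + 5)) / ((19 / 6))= 78 / 19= 4.11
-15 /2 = -7.50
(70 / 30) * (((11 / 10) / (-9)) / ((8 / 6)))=-77 / 360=-0.21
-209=-209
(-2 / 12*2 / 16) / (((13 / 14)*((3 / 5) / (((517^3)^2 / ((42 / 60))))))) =-477400937186464225 / 468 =-1020087472620650.05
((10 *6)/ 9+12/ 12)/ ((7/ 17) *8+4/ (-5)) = 1955/ 636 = 3.07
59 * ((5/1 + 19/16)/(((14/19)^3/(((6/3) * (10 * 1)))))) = 200317095/10976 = 18250.46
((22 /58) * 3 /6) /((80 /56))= 0.13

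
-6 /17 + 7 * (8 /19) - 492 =-158078 /323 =-489.41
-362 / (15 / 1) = -362 / 15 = -24.13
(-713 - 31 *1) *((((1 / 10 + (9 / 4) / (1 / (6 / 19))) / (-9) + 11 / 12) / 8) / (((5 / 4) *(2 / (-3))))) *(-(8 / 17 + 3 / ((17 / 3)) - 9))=350548 / 475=738.00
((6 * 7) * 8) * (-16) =-5376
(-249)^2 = 62001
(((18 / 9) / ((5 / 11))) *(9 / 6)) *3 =99 / 5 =19.80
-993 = -993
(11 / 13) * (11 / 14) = 121 / 182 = 0.66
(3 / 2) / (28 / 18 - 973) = -27 / 17486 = -0.00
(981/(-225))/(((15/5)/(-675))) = 981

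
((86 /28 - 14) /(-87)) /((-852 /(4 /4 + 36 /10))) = -391 /576520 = -0.00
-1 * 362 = -362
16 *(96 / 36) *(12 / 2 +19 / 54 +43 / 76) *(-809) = -367480160 / 1539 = -238778.53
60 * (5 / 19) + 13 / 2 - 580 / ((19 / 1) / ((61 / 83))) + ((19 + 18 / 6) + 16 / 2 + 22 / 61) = 5813209 / 192394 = 30.22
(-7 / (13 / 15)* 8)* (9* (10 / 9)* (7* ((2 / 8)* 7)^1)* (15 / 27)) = -171500 / 39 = -4397.44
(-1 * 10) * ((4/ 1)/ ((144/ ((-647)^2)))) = -2093045/ 18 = -116280.28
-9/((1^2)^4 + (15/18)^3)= -1944/341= -5.70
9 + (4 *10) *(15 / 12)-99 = -40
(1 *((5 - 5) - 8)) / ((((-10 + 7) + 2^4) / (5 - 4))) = -8 / 13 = -0.62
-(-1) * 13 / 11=13 / 11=1.18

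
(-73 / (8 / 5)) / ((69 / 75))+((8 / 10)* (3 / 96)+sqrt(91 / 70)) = -22801 / 460+sqrt(130) / 10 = -48.43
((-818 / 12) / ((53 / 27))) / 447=-1227 / 15794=-0.08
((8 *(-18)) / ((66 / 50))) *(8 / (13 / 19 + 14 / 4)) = -121600 / 583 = -208.58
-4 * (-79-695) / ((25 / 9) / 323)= 9000072 / 25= 360002.88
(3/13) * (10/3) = 10/13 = 0.77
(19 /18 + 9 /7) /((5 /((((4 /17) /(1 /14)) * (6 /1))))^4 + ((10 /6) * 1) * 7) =5968134144 /29749956029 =0.20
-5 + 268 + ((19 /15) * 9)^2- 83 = 7749 /25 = 309.96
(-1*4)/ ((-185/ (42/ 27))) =56/ 1665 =0.03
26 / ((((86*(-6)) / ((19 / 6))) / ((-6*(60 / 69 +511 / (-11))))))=-2848651 / 65274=-43.64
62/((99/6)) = 124/33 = 3.76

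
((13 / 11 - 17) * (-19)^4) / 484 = -11337927 / 2662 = -4259.18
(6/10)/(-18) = -1/30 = -0.03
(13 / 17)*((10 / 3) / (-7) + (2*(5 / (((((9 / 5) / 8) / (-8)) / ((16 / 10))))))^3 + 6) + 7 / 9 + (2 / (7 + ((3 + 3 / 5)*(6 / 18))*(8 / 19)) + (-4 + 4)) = -512261677644617 / 3638439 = -140791608.06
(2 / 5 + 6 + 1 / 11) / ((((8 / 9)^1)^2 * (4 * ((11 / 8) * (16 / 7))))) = 0.65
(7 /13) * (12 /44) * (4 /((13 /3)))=252 /1859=0.14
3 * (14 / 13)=42 / 13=3.23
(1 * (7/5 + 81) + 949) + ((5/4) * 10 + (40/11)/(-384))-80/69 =63314633/60720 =1042.73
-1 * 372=-372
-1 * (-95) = 95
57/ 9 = 19/ 3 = 6.33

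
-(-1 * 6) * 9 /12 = 9 /2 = 4.50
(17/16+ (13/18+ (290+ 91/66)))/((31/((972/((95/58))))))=363602493/64790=5612.02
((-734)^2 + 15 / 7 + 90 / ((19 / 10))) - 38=71656079 / 133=538767.51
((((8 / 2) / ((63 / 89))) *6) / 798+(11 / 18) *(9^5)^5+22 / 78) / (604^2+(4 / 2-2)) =95575912795379410700749630819 / 79476624864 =1202566326374936417.94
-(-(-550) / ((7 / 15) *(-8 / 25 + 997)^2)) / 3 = -1718750 / 4345998223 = -0.00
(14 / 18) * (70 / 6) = 245 / 27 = 9.07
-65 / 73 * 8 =-520 / 73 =-7.12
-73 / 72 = -1.01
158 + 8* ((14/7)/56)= 1108/7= 158.29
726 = 726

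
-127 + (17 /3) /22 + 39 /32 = -132553 /1056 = -125.52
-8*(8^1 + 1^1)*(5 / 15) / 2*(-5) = 60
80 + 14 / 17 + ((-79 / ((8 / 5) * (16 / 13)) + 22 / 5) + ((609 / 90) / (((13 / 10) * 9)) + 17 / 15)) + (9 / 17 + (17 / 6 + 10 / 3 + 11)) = 246371611 / 3818880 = 64.51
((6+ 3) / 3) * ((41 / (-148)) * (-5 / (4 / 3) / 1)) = 1845 / 592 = 3.12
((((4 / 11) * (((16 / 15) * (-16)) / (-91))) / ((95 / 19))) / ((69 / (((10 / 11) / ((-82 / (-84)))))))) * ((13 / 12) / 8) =128 / 5134635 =0.00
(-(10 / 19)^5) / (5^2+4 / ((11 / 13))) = -1100000 / 809684373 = -0.00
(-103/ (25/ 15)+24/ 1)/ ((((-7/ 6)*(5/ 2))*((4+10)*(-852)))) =-27/ 24850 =-0.00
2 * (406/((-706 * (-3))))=406/1059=0.38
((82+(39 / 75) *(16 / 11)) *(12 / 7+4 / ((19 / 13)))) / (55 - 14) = 13472736 / 1499575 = 8.98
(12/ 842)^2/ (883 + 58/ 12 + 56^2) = 0.00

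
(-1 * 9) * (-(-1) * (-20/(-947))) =-180/947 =-0.19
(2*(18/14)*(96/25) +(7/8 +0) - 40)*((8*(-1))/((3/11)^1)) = 450461/525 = 858.02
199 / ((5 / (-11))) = -2189 / 5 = -437.80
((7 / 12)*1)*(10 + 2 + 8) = 35 / 3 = 11.67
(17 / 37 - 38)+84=1719 / 37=46.46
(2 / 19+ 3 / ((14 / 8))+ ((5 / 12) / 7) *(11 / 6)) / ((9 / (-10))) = -92345 / 43092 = -2.14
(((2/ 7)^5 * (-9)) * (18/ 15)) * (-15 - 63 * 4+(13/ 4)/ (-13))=461808/ 84035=5.50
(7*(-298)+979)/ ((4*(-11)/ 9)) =9963/ 44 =226.43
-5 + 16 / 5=-9 / 5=-1.80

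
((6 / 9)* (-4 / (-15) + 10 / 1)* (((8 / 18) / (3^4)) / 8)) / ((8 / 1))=77 / 131220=0.00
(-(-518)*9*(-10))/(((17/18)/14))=-691072.94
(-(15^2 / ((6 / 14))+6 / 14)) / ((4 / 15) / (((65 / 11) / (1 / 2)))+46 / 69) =-597675 / 784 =-762.34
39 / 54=13 / 18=0.72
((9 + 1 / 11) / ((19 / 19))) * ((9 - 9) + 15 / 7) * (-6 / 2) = -4500 / 77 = -58.44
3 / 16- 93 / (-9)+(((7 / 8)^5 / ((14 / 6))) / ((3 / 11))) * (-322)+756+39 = 26836447 / 49152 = 545.99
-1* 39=-39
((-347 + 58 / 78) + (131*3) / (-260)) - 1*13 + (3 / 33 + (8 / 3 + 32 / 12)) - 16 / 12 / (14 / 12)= -7136861 / 20020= -356.49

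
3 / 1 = 3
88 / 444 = 22 / 111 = 0.20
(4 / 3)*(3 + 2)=20 / 3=6.67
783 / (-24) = -261 / 8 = -32.62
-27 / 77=-0.35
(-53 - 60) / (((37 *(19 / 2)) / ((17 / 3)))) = -3842 / 2109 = -1.82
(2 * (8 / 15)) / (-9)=-16 / 135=-0.12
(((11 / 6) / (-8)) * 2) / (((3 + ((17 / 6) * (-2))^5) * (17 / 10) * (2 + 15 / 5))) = 891 / 96500704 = 0.00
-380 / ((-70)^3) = 19 / 17150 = 0.00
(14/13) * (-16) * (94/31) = -52.25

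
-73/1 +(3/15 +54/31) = -11014/155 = -71.06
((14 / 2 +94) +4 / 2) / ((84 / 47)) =4841 / 84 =57.63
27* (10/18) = 15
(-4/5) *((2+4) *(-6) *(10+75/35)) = 2448/7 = 349.71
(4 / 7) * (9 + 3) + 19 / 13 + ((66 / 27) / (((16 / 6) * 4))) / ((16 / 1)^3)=148833257 / 17891328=8.32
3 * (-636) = -1908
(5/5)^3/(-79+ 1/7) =-7/552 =-0.01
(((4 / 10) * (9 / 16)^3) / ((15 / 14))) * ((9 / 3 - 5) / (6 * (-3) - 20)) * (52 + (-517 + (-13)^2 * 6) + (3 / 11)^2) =56505519 / 29427200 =1.92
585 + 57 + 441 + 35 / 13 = 1085.69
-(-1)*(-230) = -230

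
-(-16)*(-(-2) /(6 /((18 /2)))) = 48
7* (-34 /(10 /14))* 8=-13328 /5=-2665.60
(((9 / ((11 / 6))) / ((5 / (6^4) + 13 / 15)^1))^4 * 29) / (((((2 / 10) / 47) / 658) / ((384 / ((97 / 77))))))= 1382362335486.18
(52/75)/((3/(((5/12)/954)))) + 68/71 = 8758643/9144090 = 0.96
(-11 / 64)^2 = 121 / 4096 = 0.03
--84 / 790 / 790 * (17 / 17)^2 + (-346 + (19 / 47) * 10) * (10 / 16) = -1567270138 / 7333175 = -213.72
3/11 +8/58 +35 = 11296/319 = 35.41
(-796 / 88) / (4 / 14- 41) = 1393 / 6270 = 0.22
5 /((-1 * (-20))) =1 /4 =0.25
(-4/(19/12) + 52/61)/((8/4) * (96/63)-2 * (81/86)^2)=-150656520/114614669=-1.31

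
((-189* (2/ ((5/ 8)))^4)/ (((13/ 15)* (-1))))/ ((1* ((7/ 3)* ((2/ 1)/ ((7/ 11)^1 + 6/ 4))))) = 187121664/ 17875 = 10468.34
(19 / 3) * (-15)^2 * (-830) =-1182750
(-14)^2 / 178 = 98 / 89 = 1.10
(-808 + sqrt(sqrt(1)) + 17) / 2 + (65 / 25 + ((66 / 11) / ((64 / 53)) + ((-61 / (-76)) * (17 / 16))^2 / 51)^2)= -36164828701322443 / 98389060485120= -367.57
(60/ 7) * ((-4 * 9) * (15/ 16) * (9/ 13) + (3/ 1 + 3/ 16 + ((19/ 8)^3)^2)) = 8142492075/ 5963776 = 1365.32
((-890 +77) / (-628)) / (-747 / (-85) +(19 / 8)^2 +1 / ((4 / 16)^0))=1105680 / 13177481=0.08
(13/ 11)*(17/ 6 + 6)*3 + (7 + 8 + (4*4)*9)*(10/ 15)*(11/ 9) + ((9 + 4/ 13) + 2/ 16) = 1753475/ 10296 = 170.31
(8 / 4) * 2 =4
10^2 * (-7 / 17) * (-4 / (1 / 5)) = 14000 / 17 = 823.53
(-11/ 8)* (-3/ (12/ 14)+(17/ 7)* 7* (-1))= 451/ 16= 28.19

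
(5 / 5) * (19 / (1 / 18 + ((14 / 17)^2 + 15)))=98838 / 81847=1.21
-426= -426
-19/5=-3.80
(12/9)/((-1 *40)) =-1/30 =-0.03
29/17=1.71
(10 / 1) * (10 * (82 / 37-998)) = -3684400 / 37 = -99578.38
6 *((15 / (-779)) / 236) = -45 / 91922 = -0.00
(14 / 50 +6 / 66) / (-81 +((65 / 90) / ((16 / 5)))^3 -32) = -2436562944 / 742240100525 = -0.00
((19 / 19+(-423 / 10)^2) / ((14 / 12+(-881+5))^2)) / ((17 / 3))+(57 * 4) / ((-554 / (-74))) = 98783528143191 / 3243559317725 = 30.46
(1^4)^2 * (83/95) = 83/95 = 0.87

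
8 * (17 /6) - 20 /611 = 41488 /1833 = 22.63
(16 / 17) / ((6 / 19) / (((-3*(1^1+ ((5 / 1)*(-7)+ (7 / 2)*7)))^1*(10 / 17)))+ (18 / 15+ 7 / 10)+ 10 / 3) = 173280 / 966977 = 0.18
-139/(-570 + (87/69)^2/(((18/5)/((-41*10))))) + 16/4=14964959/3575795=4.19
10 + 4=14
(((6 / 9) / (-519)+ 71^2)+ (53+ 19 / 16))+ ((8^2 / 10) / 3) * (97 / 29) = 18430811071 / 3612240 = 5102.32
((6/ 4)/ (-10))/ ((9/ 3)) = -1/ 20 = -0.05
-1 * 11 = -11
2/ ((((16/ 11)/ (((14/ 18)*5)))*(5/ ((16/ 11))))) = 14/ 9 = 1.56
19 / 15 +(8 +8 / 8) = 154 / 15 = 10.27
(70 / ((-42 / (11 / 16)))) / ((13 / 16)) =-55 / 39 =-1.41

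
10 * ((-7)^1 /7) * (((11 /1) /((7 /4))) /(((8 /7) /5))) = -275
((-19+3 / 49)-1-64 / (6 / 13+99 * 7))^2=401.24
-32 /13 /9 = -32 /117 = -0.27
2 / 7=0.29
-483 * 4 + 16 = -1916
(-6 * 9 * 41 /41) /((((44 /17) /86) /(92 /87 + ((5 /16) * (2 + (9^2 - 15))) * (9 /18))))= -53493849 /2552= -20961.54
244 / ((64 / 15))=915 / 16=57.19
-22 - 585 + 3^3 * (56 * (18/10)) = 10573/5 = 2114.60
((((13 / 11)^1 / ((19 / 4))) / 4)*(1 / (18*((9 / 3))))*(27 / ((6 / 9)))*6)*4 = 234 / 209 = 1.12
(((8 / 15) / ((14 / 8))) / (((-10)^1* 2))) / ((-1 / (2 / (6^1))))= 8 / 1575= 0.01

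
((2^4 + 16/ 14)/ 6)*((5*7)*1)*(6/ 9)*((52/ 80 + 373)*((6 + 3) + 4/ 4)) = 249100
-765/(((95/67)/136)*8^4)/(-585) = 19363/632320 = 0.03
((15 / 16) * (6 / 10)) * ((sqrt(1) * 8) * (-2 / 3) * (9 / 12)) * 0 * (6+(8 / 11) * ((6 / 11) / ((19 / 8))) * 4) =0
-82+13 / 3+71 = -6.67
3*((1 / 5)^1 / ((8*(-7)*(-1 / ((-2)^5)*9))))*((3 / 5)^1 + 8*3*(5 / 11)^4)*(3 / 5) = -67956 / 1830125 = -0.04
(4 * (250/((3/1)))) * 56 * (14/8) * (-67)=-6566000/3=-2188666.67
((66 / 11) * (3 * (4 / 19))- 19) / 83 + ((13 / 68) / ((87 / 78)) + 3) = 4646325 / 1554922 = 2.99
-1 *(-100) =100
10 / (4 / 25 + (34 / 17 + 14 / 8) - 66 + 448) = 1000 / 38591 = 0.03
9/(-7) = -9/7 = -1.29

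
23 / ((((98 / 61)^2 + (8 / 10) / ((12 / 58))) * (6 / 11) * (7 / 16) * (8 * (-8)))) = -4707065 / 20153168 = -0.23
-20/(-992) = 5/248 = 0.02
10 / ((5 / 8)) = 16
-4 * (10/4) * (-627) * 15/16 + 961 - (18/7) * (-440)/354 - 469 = 21057453/3304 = 6373.32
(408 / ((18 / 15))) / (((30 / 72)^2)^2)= 1410048 / 125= 11280.38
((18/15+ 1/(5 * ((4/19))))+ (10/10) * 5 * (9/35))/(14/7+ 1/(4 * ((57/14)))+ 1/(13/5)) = 356421/253750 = 1.40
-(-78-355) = 433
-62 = -62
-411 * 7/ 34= -2877/ 34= -84.62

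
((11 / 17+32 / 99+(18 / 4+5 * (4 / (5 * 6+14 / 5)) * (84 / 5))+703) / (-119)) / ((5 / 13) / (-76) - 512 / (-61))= -426985310102 / 593037106101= -0.72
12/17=0.71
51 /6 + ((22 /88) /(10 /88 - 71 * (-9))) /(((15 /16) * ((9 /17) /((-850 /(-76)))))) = 245497561 /28852146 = 8.51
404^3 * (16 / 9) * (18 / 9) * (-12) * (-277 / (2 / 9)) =3506913816576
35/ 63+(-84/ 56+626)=11251/ 18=625.06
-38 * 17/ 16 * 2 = -323/ 4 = -80.75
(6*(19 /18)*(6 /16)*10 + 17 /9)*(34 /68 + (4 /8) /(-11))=4615 /396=11.65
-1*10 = -10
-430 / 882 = -215 / 441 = -0.49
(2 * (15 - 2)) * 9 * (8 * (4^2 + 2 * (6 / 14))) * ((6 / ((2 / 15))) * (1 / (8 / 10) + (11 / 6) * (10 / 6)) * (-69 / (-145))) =590620680 / 203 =2909461.48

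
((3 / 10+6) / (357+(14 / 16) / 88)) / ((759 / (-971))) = -93216 / 4129075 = -0.02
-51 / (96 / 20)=-85 / 8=-10.62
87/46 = 1.89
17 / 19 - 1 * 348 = -6595 / 19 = -347.11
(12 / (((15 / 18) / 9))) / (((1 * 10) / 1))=324 / 25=12.96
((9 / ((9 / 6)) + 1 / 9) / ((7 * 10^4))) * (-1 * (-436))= 1199 / 31500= 0.04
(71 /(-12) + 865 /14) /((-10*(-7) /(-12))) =-4693 /490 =-9.58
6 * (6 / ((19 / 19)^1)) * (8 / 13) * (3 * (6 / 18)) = 288 / 13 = 22.15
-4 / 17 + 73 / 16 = 1177 / 272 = 4.33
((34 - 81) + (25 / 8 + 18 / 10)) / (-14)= 1683 / 560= 3.01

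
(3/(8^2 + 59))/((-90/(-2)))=1/1845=0.00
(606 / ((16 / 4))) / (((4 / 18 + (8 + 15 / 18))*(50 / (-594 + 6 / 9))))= -161802 / 815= -198.53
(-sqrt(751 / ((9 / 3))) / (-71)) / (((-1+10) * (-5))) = -sqrt(2253) / 9585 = -0.00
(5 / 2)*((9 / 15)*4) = 6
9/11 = 0.82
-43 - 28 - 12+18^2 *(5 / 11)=64.27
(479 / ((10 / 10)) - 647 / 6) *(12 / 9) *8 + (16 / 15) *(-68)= 174896 / 45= 3886.58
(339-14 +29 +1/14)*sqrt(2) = 4957*sqrt(2)/14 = 500.73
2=2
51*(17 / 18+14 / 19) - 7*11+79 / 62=17705 / 1767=10.02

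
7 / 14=1 / 2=0.50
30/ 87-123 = -3557/ 29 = -122.66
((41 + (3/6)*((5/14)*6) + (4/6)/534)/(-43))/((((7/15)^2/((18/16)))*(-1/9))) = 955401075/21002576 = 45.49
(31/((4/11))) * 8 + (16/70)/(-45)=1074142/1575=681.99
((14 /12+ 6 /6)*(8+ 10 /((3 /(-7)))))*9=-299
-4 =-4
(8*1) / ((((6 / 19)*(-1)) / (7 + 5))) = -304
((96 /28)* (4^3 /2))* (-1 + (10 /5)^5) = 23808 /7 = 3401.14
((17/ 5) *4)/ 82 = 34/ 205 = 0.17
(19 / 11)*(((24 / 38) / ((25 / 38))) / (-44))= -114 / 3025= -0.04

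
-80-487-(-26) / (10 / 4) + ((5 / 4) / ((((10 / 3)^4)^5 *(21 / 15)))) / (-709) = -44198492800000003486784401 / 79408000000000000000000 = -556.60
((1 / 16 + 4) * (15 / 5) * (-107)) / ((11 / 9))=-187785 / 176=-1066.96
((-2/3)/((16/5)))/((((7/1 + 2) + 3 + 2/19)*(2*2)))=-19/4416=-0.00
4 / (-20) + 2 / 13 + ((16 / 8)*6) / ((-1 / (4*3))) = -144.05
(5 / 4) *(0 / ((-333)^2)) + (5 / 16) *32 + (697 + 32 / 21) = 14879 / 21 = 708.52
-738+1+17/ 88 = -736.81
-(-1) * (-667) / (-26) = 25.65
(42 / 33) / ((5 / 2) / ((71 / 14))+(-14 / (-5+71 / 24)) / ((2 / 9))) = 6958 / 171391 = 0.04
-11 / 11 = -1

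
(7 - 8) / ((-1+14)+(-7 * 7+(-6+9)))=0.03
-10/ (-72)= 5/ 36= 0.14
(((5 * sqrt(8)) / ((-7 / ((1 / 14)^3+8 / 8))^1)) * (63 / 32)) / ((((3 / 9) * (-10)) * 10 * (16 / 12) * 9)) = 4941 * sqrt(2) / 702464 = 0.01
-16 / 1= -16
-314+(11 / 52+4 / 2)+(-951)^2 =47012639 / 52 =904089.21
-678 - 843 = -1521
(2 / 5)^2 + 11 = 279 / 25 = 11.16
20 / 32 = 5 / 8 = 0.62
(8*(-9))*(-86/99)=688/11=62.55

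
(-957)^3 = -876467493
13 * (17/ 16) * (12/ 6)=221/ 8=27.62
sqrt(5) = 2.24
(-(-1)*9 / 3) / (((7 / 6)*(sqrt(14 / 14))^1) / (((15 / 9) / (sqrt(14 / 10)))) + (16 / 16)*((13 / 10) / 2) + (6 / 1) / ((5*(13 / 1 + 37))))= 2.00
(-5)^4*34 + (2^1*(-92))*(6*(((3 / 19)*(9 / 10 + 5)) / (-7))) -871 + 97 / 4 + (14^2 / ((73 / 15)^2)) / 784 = 145650866647 / 7087570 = 20550.18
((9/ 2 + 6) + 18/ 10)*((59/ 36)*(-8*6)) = -4838/ 5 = -967.60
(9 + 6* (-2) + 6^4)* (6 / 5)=7758 / 5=1551.60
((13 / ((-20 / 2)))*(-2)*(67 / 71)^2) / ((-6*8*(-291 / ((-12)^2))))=58357 / 2444885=0.02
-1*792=-792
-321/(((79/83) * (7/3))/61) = -4875669/553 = -8816.76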